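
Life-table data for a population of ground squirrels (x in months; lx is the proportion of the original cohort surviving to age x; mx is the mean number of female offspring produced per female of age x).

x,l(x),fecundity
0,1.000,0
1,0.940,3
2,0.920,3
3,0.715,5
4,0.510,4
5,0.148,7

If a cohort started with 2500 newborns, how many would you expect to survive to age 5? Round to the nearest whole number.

370

Expected survivors = N0 · l_5 = 2500 × 0.148 = 370 → 370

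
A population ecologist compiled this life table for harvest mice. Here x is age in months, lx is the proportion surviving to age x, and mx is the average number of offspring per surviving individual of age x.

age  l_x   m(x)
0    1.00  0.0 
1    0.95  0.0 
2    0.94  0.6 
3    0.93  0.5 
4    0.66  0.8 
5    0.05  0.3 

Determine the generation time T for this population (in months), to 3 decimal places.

2.996

lx·mx: 0, 0, 0.564, 0.465, 0.528, 0.015 → R0 = 1.572
x·lx·mx: 0, 0, 1.128, 1.395, 2.112, 0.075 → Σ = 4.71
T = 4.71 / 1.572 = 2.996183… → 2.996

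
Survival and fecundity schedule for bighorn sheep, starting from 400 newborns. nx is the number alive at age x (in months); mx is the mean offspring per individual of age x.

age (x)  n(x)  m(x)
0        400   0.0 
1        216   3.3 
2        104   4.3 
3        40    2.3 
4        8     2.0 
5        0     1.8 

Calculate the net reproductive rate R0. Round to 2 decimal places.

3.17

lx = nx/n0 = nx/400: 1, 0.54, 0.26, 0.1, 0.02, 0
lx·mx by age: 0, 1.782, 1.118, 0.23, 0.04, 0
R0 = Σ lx·mx = 3.17 → 3.17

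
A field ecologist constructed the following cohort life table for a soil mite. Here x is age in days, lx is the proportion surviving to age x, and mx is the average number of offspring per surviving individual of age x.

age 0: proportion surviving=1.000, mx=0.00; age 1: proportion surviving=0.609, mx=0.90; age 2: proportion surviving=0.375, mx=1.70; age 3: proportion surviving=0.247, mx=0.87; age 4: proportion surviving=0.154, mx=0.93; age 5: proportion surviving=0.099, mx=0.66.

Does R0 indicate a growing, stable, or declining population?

growing

R0 = Σ lx·mx = 0 + 0.5481 + 0.6375 + 0.21489 + 0.14322 + 0.06534 = 1.60905
R0 > 1, so the population is growing.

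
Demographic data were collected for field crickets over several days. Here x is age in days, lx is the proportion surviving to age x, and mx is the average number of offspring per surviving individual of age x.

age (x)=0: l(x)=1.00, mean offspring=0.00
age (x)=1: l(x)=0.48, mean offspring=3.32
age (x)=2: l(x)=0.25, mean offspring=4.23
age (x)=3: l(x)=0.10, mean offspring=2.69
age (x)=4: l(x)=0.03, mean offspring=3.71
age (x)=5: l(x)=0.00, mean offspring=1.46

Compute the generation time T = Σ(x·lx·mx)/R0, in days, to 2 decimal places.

1.64

lx·mx: 0, 1.5936, 1.0575, 0.269, 0.1113, 0 → R0 = 3.0314
x·lx·mx: 0, 1.5936, 2.115, 0.807, 0.4452, 0 → Σ = 4.9608
T = 4.9608 / 3.0314 = 1.636472… → 1.64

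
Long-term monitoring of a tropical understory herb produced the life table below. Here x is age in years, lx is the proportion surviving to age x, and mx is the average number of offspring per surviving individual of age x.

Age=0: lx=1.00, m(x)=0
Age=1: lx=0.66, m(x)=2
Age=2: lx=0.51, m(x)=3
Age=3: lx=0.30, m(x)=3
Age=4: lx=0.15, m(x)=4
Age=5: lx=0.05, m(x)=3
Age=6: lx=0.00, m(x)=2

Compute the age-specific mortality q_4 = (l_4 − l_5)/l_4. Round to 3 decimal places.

q_4 = (l_4 − l_5) / l_4 = (0.15 − 0.05) / 0.15
     = 0.1 / 0.15 = 0.666667… → 0.667

0.667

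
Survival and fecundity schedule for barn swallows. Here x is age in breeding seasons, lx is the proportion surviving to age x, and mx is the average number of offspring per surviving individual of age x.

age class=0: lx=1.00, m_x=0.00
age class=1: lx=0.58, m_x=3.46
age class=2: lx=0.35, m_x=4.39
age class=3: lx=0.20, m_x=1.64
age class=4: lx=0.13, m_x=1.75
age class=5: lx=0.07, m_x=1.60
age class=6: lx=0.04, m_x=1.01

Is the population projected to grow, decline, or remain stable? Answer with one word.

R0 = Σ lx·mx = 0 + 2.0068 + 1.5365 + 0.328 + 0.2275 + 0.112 + 0.0404 = 4.2512
R0 > 1, so the population is growing.

growing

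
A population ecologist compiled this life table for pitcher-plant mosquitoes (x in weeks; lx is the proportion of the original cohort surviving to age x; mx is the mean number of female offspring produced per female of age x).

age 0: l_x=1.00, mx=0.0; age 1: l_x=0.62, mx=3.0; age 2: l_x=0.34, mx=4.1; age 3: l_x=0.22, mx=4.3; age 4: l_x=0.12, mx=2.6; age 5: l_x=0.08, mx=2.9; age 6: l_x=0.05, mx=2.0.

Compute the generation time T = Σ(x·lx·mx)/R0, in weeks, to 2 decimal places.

2.17

lx·mx: 0, 1.86, 1.394, 0.946, 0.312, 0.232, 0.1 → R0 = 4.844
x·lx·mx: 0, 1.86, 2.788, 2.838, 1.248, 1.16, 0.6 → Σ = 10.494
T = 10.494 / 4.844 = 2.166391… → 2.17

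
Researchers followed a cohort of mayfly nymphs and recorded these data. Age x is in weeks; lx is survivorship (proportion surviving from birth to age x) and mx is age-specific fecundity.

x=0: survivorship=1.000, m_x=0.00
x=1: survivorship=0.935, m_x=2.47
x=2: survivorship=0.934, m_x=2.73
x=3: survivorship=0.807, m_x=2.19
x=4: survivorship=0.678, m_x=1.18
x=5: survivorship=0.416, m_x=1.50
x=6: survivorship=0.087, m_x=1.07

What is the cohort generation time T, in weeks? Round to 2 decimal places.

lx·mx: 0, 2.30945, 2.54982, 1.76733, 0.80004, 0.624, 0.09309 → R0 = 8.14373
x·lx·mx: 0, 2.30945, 5.09964, 5.30199, 3.20016, 3.12, 0.55854 → Σ = 19.58978
T = 19.58978 / 8.14373 = 2.405505… → 2.41

2.41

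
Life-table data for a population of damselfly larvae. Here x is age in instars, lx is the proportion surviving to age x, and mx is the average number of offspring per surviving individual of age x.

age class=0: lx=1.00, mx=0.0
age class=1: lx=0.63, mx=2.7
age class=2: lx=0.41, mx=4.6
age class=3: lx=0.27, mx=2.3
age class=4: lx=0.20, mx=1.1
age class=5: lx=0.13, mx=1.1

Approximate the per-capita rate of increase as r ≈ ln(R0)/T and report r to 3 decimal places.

R0 = Σ lx·mx = 0 + 1.701 + 1.886 + 0.621 + 0.22 + 0.143 = 4.571
Σ x·lx·mx = 8.931; T = 8.931/4.571 = 1.95384…
r ≈ ln(R0)/T = ln(4.571)/1.95384… = 0.77782… → 0.778

0.778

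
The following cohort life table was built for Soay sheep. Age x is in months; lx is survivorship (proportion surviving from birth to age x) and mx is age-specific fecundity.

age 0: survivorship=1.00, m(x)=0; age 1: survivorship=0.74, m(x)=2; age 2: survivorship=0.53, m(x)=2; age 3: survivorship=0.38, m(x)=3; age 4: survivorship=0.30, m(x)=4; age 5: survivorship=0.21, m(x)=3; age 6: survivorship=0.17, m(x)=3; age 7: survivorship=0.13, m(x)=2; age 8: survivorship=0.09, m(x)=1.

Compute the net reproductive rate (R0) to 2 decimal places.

6.37

lx·mx by age: 0, 1.48, 1.06, 1.14, 1.2, 0.63, 0.51, 0.26, 0.09
R0 = Σ lx·mx = 6.37 → 6.37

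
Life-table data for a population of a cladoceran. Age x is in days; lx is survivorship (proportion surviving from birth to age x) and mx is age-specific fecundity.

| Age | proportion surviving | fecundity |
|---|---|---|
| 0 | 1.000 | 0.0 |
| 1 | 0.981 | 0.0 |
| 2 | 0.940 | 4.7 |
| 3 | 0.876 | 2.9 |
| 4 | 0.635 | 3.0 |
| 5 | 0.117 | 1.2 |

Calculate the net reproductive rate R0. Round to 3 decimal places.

9.004

lx·mx by age: 0, 0, 4.418, 2.5404, 1.905, 0.1404
R0 = Σ lx·mx = 9.0038 → 9.004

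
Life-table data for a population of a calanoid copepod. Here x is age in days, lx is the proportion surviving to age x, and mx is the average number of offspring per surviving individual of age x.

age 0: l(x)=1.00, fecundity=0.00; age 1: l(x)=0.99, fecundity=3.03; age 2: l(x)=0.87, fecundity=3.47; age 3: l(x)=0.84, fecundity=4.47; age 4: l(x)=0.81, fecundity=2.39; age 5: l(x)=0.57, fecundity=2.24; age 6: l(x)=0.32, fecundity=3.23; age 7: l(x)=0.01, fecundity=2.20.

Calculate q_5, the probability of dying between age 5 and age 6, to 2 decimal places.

0.44

q_5 = (l_5 − l_6) / l_5 = (0.57 − 0.32) / 0.57
     = 0.25 / 0.57 = 0.438596… → 0.44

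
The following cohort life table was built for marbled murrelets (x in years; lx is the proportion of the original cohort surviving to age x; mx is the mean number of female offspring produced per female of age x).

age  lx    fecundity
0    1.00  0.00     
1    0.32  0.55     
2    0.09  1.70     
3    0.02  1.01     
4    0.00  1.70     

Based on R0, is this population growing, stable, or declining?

R0 = Σ lx·mx = 0 + 0.176 + 0.153 + 0.0202 + 0 = 0.3492
R0 < 1, so the population is declining.

declining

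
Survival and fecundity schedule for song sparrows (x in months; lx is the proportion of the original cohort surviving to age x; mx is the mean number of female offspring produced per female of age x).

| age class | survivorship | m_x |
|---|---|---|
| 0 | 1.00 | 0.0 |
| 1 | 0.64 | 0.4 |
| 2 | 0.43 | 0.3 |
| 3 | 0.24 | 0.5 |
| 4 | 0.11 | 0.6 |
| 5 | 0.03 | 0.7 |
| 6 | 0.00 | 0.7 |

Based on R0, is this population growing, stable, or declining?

declining

R0 = Σ lx·mx = 0 + 0.256 + 0.129 + 0.12 + 0.066 + 0.021 + 0 = 0.592
R0 < 1, so the population is declining.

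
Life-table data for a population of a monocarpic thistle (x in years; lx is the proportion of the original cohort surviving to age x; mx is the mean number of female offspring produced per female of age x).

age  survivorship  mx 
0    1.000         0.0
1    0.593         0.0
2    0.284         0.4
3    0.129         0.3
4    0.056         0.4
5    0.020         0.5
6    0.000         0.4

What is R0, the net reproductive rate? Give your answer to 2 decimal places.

lx·mx by age: 0, 0, 0.1136, 0.0387, 0.0224, 0.01, 0
R0 = Σ lx·mx = 0.1847 → 0.18

0.18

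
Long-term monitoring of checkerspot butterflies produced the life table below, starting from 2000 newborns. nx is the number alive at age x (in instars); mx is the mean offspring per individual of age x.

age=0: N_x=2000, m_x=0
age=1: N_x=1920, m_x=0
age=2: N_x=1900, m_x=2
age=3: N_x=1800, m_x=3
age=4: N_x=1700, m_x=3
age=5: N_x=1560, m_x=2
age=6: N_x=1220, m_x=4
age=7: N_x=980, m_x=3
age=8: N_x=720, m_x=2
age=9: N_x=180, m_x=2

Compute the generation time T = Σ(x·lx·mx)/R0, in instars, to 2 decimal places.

4.60

lx = nx/n0 = nx/2000: 1, 0.96, 0.95, 0.9, 0.85, 0.78, 0.61, 0.49, 0.36, 0.09
lx·mx: 0, 0, 1.9, 2.7, 2.55, 1.56, 2.44, 1.47, 0.72, 0.18 → R0 = 13.52
x·lx·mx: 0, 0, 3.8, 8.1, 10.2, 7.8, 14.64, 10.29, 5.76, 1.62 → Σ = 62.21
T = 62.21 / 13.52 = 4.601331… → 4.60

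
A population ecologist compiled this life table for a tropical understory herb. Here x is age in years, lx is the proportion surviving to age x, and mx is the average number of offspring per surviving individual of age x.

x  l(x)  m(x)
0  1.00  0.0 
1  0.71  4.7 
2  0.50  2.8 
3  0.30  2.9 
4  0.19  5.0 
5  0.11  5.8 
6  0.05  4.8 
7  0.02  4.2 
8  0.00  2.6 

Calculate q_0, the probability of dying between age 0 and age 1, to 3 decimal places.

q_0 = (l_0 − l_1) / l_0 = (1 − 0.71) / 1
     = 0.29 / 1 = 0.29 → 0.290

0.290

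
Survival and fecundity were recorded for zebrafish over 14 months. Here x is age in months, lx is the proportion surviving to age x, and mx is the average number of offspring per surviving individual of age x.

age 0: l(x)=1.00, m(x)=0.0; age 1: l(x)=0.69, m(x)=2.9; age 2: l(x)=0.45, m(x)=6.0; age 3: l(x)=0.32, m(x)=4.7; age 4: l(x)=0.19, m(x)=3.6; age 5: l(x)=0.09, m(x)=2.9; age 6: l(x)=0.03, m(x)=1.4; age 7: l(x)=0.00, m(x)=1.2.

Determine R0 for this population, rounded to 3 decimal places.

7.192

lx·mx by age: 0, 2.001, 2.7, 1.504, 0.684, 0.261, 0.042, 0
R0 = Σ lx·mx = 7.192 → 7.192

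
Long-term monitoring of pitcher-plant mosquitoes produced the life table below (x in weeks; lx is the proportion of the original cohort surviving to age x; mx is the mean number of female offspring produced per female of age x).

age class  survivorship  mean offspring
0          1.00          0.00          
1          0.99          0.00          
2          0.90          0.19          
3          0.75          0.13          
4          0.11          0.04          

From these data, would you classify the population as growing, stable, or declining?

declining

R0 = Σ lx·mx = 0 + 0 + 0.171 + 0.0975 + 0.0044 = 0.2729
R0 < 1, so the population is declining.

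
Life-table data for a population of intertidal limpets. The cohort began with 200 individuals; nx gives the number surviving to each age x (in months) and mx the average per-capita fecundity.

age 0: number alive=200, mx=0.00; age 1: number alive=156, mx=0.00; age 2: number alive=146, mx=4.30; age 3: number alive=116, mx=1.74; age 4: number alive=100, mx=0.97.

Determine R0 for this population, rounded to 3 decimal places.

4.633

lx = nx/n0 = nx/200: 1, 0.78, 0.73, 0.58, 0.5
lx·mx by age: 0, 0, 3.139, 1.0092, 0.485
R0 = Σ lx·mx = 4.6332 → 4.633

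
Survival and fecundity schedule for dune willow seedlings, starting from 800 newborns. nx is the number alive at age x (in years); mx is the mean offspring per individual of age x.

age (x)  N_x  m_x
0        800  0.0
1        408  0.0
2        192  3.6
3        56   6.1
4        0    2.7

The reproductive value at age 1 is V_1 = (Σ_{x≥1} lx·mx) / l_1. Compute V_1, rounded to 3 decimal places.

lx = nx/n0 = nx/800: 1, 0.51, 0.24, 0.07, 0
lx·mx for x ≥ 1: 0, 0.864, 0.427, 0 → sum = 1.291
V_1 = 1.291 / l_1 = 1.291 / 0.51 = 2.531373… → 2.531

2.531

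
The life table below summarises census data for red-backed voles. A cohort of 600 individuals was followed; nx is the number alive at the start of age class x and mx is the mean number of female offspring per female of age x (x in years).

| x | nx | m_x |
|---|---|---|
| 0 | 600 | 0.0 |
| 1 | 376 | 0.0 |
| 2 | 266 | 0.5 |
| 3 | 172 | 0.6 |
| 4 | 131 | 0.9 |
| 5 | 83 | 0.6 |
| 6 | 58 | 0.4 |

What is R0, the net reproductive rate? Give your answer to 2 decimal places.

lx = nx/n0 = nx/600: 1, 0.62667…, 0.44333…, 0.28667…, 0.21833…, 0.13833…, 0.09667…
lx·mx by age: 0, 0, 0.221667…, 0.172…, 0.1965…, 0.083…, 0.038667…
R0 = Σ lx·mx = 0.711833… → 0.71

0.71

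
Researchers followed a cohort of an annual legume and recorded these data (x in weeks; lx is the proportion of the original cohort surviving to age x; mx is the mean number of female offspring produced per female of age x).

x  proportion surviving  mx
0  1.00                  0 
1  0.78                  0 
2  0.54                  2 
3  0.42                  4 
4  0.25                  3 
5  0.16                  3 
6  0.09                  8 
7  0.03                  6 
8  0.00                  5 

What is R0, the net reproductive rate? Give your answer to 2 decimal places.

4.89

lx·mx by age: 0, 0, 1.08, 1.68, 0.75, 0.48, 0.72, 0.18, 0
R0 = Σ lx·mx = 4.89 → 4.89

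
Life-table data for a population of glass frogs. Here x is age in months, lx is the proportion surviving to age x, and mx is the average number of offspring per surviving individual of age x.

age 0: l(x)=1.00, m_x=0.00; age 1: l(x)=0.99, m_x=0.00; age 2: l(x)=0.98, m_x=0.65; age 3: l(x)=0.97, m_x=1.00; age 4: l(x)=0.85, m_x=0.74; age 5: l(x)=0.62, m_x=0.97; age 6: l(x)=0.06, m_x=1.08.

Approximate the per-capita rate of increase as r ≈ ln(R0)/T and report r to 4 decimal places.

R0 = Σ lx·mx = 0 + 0 + 0.637 + 0.97 + 0.629 + 0.6014 + 0.0648 = 2.9022
Σ x·lx·mx = 10.0958; T = 10.0958/2.9022 = 3.47867…
r ≈ ln(R0)/T = ln(2.9022)/3.47867… = 0.306286… → 0.3063

0.3063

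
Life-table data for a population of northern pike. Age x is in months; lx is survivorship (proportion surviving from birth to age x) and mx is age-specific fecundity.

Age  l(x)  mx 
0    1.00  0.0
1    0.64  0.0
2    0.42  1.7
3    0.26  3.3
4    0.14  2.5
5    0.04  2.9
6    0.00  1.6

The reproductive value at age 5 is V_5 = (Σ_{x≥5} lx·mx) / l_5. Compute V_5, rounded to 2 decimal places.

2.90

lx·mx for x ≥ 5: 0.116, 0 → sum = 0.116
V_5 = 0.116 / l_5 = 0.116 / 0.04 = 2.9 → 2.90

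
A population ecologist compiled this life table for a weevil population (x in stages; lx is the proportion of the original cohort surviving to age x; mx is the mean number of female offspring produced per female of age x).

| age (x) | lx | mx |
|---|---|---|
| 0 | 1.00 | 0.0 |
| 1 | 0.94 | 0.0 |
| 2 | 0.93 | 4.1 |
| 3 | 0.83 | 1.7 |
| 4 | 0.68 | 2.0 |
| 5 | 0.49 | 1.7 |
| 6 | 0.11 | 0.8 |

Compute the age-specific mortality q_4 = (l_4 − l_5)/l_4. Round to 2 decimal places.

0.28

q_4 = (l_4 − l_5) / l_4 = (0.68 − 0.49) / 0.68
     = 0.19 / 0.68 = 0.279412… → 0.28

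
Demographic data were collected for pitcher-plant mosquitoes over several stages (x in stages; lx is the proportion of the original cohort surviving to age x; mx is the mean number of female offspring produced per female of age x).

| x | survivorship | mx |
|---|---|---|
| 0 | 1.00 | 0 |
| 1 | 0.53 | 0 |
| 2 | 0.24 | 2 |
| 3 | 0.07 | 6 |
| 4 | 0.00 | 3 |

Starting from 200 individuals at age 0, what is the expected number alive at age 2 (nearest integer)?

48

Expected survivors = N0 · l_2 = 200 × 0.24 = 48 → 48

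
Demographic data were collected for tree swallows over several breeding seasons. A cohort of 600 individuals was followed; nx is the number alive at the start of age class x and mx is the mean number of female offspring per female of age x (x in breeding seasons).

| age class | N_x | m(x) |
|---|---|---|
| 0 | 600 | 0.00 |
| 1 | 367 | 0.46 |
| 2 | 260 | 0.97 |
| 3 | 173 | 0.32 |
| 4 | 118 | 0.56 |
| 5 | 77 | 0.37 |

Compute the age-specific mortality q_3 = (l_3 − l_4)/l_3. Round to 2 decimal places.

lx = nx/n0 = nx/600: 1, 0.61167…, 0.43333…, 0.28833…, 0.19667…, 0.12833…
q_3 = (l_3 − l_4) / l_3 = (0.288333… − 0.196667…) / 0.288333…
     = 0.091667… / 0.288333… = 0.317919… → 0.32

0.32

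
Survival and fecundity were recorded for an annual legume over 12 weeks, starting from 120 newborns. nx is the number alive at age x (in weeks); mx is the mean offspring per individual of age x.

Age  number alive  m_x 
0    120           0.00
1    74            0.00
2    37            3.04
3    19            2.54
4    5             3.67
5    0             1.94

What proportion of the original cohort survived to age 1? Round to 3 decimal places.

0.617

l_1 = n_1/n_0 = 74/120 = 0.616667… → 0.617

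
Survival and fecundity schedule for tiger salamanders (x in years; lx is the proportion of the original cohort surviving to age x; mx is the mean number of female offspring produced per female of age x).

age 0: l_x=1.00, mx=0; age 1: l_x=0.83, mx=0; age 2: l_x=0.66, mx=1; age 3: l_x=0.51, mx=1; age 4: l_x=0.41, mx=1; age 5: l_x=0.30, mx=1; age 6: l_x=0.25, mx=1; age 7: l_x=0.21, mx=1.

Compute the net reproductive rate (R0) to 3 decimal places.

2.340

lx·mx by age: 0, 0, 0.66, 0.51, 0.41, 0.3, 0.25, 0.21
R0 = Σ lx·mx = 2.34 → 2.340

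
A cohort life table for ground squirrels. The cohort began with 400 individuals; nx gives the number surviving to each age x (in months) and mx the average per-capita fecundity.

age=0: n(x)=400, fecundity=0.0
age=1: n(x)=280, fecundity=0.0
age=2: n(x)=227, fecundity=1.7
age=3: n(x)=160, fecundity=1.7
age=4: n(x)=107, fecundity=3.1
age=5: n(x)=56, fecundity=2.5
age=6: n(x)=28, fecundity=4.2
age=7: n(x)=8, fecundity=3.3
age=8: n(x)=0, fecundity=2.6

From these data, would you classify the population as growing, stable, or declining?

lx = nx/n0 = nx/400: 1, 0.7, 0.5675, 0.4, 0.2675, 0.14, 0.07, 0.02, 0
R0 = Σ lx·mx = 0 + 0 + 0.96475 + 0.68 + 0.82925 + 0.35 + 0.294 + 0.066 + 0 = 3.184
R0 > 1, so the population is growing.

growing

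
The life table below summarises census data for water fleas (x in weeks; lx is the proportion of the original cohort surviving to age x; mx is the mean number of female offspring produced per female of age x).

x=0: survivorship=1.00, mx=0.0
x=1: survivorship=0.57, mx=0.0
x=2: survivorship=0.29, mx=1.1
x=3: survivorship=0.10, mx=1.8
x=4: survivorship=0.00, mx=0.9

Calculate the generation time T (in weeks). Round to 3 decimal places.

2.361

lx·mx: 0, 0, 0.319, 0.18, 0 → R0 = 0.499
x·lx·mx: 0, 0, 0.638, 0.54, 0 → Σ = 1.178
T = 1.178 / 0.499 = 2.360721… → 2.361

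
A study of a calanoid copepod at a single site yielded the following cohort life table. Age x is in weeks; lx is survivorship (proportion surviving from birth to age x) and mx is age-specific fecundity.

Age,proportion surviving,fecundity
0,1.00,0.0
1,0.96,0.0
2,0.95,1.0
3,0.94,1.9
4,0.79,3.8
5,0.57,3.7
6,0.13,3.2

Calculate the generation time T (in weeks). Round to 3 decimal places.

3.910

lx·mx: 0, 0, 0.95, 1.786, 3.002, 2.109, 0.416 → R0 = 8.263
x·lx·mx: 0, 0, 1.9, 5.358, 12.008, 10.545, 2.496 → Σ = 32.307
T = 32.307 / 8.263 = 3.909839… → 3.910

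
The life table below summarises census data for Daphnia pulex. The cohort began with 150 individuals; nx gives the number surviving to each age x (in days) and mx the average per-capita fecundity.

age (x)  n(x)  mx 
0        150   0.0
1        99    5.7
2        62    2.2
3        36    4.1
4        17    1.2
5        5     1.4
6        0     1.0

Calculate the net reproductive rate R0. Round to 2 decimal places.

5.84

lx = nx/n0 = nx/150: 1, 0.66, 0.41333…, 0.24, 0.11333…, 0.03333…, 0
lx·mx by age: 0, 3.762, 0.909333…, 0.984, 0.136…, 0.046667…, 0
R0 = Σ lx·mx = 5.838… → 5.84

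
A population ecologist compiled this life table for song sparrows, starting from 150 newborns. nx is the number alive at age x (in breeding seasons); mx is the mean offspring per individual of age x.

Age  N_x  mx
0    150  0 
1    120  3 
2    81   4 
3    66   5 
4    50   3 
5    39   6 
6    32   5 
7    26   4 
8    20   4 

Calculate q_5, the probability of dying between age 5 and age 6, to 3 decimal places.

lx = nx/n0 = nx/150: 1, 0.8, 0.54, 0.44, 0.33333…, 0.26, 0.21333…, 0.17333…, 0.13333…
q_5 = (l_5 − l_6) / l_5 = (0.26 − 0.213333…) / 0.26
     = 0.046667… / 0.26 = 0.179487… → 0.179

0.179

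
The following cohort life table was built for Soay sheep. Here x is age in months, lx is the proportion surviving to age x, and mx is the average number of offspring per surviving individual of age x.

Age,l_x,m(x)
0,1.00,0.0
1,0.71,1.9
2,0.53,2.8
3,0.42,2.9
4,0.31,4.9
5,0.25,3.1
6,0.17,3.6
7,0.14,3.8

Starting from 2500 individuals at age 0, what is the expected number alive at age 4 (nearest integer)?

Expected survivors = N0 · l_4 = 2500 × 0.31 = 775 → 775

775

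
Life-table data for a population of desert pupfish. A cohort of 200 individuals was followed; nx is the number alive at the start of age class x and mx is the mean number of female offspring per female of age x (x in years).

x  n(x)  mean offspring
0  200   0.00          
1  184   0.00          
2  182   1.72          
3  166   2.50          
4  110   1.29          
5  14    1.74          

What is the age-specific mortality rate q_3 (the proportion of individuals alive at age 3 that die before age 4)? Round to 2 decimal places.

0.34

lx = nx/n0 = nx/200: 1, 0.92, 0.91, 0.83, 0.55, 0.07
q_3 = (l_3 − l_4) / l_3 = (0.83 − 0.55) / 0.83
     = 0.28 / 0.83 = 0.337349… → 0.34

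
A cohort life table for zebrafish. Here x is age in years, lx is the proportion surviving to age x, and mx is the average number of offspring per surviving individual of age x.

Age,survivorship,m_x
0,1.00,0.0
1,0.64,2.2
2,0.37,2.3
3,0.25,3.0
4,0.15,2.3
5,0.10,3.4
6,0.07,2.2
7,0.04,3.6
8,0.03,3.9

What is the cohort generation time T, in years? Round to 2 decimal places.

lx·mx: 0, 1.408, 0.851, 0.75, 0.345, 0.34, 0.154, 0.144, 0.117 → R0 = 4.109
x·lx·mx: 0, 1.408, 1.702, 2.25, 1.38, 1.7, 0.924, 1.008, 0.936 → Σ = 11.308
T = 11.308 / 4.109 = 2.752008… → 2.75

2.75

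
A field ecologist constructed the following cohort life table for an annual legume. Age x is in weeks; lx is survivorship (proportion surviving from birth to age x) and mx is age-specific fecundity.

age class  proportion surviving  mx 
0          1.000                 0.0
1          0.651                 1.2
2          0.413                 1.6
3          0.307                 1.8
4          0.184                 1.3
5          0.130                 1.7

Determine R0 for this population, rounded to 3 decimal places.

2.455

lx·mx by age: 0, 0.7812, 0.6608, 0.5526, 0.2392, 0.221
R0 = Σ lx·mx = 2.4548 → 2.455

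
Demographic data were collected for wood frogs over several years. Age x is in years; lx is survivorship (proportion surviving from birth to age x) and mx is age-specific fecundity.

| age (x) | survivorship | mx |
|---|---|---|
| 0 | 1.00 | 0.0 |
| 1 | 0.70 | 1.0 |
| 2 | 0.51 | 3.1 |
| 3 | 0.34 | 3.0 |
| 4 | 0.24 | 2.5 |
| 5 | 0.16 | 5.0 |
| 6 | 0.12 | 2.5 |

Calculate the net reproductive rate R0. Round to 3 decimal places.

lx·mx by age: 0, 0.7, 1.581, 1.02, 0.6, 0.8, 0.3
R0 = Σ lx·mx = 5.001 → 5.001

5.001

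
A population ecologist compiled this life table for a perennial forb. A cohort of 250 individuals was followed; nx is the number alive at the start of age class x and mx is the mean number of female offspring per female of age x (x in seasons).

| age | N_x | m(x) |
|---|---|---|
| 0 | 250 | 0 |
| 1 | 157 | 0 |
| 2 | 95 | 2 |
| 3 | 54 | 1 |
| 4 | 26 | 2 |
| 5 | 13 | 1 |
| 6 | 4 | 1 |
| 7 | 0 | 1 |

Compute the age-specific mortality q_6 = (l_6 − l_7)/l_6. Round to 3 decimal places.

lx = nx/n0 = nx/250: 1, 0.628, 0.38, 0.216, 0.104, 0.052, 0.016, 0
q_6 = (l_6 − l_7) / l_6 = (0.016 − 0) / 0.016
     = 0.016 / 0.016 = 1 → 1.000

1.000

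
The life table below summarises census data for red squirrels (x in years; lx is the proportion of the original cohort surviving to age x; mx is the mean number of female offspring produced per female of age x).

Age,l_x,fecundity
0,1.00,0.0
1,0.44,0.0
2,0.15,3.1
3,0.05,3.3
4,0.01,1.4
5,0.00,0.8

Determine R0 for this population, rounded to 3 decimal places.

lx·mx by age: 0, 0, 0.465, 0.165, 0.014, 0
R0 = Σ lx·mx = 0.644 → 0.644

0.644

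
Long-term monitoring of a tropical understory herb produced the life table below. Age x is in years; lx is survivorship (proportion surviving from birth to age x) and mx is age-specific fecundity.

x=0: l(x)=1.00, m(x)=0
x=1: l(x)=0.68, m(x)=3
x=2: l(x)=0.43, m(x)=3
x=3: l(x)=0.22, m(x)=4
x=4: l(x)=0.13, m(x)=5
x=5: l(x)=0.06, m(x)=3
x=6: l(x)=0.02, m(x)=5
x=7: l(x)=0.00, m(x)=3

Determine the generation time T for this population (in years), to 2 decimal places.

lx·mx: 0, 2.04, 1.29, 0.88, 0.65, 0.18, 0.1, 0 → R0 = 5.14
x·lx·mx: 0, 2.04, 2.58, 2.64, 2.6, 0.9, 0.6, 0 → Σ = 11.36
T = 11.36 / 5.14 = 2.210117… → 2.21

2.21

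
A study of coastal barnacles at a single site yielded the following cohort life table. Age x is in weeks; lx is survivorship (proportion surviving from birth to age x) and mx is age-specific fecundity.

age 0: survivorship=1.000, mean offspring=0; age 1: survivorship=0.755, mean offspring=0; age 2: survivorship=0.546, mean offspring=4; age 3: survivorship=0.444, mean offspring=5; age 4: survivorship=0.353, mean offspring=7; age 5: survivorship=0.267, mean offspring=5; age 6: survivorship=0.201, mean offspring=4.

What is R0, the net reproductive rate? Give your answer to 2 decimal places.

lx·mx by age: 0, 0, 2.184, 2.22, 2.471, 1.335, 0.804
R0 = Σ lx·mx = 9.014 → 9.01

9.01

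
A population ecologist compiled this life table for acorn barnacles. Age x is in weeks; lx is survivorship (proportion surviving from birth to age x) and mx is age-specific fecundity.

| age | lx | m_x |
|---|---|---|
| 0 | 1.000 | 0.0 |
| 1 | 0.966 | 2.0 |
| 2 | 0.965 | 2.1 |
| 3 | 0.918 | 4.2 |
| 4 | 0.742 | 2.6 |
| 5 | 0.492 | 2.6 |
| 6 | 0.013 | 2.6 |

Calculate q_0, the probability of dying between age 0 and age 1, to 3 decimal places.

q_0 = (l_0 − l_1) / l_0 = (1 − 0.966) / 1
     = 0.034 / 1 = 0.034 → 0.034

0.034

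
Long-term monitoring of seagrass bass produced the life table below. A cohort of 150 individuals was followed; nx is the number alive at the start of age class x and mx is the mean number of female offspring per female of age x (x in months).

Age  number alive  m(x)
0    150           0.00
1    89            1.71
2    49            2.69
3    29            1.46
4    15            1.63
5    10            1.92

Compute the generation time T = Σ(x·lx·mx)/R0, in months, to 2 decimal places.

lx = nx/n0 = nx/150: 1, 0.59333…, 0.32667…, 0.19333…, 0.1, 0.06667…
lx·mx: 0, 1.0146…, 0.878733…, 0.282267…, 0.163, 0.128… → R0 = 2.4666…
x·lx·mx: 0, 1.0146…, 1.757467…, 0.8468…, 0.652, 0.64… → Σ = 4.910867…
T = 4.910867… / 2.4666… = 1.990946… → 1.99

1.99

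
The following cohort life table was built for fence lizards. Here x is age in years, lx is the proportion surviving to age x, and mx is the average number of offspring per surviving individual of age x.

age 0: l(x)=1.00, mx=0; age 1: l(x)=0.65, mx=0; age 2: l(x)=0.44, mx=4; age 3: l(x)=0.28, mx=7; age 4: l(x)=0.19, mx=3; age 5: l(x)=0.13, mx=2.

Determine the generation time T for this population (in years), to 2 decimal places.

2.85

lx·mx: 0, 0, 1.76, 1.96, 0.57, 0.26 → R0 = 4.55
x·lx·mx: 0, 0, 3.52, 5.88, 2.28, 1.3 → Σ = 12.98
T = 12.98 / 4.55 = 2.852747… → 2.85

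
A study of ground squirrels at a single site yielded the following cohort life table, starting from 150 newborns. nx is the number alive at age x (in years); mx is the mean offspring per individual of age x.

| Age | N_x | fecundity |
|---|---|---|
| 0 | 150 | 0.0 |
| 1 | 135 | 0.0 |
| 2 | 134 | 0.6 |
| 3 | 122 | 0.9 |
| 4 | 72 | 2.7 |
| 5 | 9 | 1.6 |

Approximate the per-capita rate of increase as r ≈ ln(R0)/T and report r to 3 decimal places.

0.291

lx = nx/n0 = nx/150: 1, 0.9, 0.89333…, 0.81333…, 0.48, 0.06
R0 = Σ lx·mx = 0 + 0 + 0.536… + 0.732… + 1.296 + 0.096 = 2.66…
Σ x·lx·mx = 8.932…; T = 8.932…/2.66… = 3.35789…
r ≈ ln(R0)/T = ln(2.66…)/3.35789… = 0.29135… → 0.291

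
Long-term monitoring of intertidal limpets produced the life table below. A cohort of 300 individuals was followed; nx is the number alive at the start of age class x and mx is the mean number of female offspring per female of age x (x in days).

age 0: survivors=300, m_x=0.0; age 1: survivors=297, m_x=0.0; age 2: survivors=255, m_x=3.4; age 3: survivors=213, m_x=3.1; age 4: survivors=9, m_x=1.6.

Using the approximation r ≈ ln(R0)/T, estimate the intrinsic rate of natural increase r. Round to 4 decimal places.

lx = nx/n0 = nx/300: 1, 0.99, 0.85, 0.71, 0.03
R0 = Σ lx·mx = 0 + 0 + 2.89 + 2.201 + 0.048 = 5.139
Σ x·lx·mx = 12.575; T = 12.575/5.139 = 2.44697…
r ≈ ln(R0)/T = ln(5.139)/2.44697… = 0.668932… → 0.6689

0.6689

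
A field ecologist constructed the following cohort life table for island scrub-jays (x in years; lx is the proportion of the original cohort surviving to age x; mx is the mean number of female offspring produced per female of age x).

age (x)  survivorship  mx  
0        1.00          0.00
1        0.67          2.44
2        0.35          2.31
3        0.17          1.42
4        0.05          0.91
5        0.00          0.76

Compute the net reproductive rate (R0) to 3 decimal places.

lx·mx by age: 0, 1.6348, 0.8085, 0.2414, 0.0455, 0
R0 = Σ lx·mx = 2.7302 → 2.730

2.730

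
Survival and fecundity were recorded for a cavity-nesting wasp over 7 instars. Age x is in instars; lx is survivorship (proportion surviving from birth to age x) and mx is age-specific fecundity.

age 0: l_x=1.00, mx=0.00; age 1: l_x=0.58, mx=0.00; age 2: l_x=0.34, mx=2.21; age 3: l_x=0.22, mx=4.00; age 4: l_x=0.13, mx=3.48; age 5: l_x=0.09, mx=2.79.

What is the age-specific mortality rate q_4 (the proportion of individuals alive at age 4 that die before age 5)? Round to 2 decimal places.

q_4 = (l_4 − l_5) / l_4 = (0.13 − 0.09) / 0.13
     = 0.04 / 0.13 = 0.307692… → 0.31

0.31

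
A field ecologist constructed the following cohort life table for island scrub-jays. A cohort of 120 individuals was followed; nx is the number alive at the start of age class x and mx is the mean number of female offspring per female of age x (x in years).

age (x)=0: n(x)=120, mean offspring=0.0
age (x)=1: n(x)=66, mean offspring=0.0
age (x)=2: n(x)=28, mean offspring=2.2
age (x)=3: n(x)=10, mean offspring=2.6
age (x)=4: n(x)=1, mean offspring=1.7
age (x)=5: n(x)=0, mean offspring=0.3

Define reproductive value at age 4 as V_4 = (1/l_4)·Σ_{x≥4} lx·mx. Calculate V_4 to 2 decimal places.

lx = nx/n0 = nx/120: 1, 0.55, 0.23333…, 0.08333…, 0.00833…, 0
lx·mx for x ≥ 4: 0.014167…, 0 → sum = 0.014167…
V_4 = 0.014167… / l_4 = 0.014167… / 0.008333… = 1.7… → 1.70

1.70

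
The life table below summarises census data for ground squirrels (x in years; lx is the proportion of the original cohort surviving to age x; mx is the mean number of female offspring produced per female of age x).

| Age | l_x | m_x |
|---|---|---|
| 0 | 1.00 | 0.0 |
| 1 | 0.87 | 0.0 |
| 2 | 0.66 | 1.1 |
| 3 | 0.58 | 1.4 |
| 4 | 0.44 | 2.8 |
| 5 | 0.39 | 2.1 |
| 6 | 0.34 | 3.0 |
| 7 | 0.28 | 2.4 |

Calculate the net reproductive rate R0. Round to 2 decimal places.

5.28

lx·mx by age: 0, 0, 0.726, 0.812, 1.232, 0.819, 1.02, 0.672
R0 = Σ lx·mx = 5.281 → 5.28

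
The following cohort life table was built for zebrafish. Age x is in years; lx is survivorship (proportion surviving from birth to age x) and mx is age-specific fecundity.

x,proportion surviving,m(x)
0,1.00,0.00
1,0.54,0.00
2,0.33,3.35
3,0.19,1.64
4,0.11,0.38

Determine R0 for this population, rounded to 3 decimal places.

lx·mx by age: 0, 0, 1.1055, 0.3116, 0.0418
R0 = Σ lx·mx = 1.4589 → 1.459

1.459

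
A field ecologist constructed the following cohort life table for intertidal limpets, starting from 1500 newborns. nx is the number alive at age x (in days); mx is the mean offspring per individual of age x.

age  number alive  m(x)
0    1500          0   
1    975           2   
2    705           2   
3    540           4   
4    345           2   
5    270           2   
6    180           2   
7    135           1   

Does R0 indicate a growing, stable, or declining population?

growing

lx = nx/n0 = nx/1500: 1, 0.65, 0.47, 0.36, 0.23, 0.18, 0.12, 0.09
R0 = Σ lx·mx = 0 + 1.3 + 0.94 + 1.44 + 0.46 + 0.36 + 0.24 + 0.09 = 4.83
R0 > 1, so the population is growing.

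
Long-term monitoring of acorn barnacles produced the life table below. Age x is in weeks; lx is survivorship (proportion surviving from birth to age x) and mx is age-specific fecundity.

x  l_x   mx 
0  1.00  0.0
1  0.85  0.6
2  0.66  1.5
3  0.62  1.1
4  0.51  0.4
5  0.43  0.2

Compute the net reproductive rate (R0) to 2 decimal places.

lx·mx by age: 0, 0.51, 0.99, 0.682, 0.204, 0.086
R0 = Σ lx·mx = 2.472 → 2.47

2.47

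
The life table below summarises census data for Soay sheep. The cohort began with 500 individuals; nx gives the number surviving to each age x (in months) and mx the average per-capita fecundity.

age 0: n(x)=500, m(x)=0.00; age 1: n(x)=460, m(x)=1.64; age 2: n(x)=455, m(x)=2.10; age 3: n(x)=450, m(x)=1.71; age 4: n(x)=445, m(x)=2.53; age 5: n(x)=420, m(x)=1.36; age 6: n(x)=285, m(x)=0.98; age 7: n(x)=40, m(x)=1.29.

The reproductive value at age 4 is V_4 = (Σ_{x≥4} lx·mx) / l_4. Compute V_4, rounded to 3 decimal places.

4.557

lx = nx/n0 = nx/500: 1, 0.92, 0.91, 0.9, 0.89, 0.84, 0.57, 0.08
lx·mx for x ≥ 4: 2.2517, 1.1424, 0.5586, 0.1032 → sum = 4.0559
V_4 = 4.0559 / l_4 = 4.0559 / 0.89 = 4.557191… → 4.557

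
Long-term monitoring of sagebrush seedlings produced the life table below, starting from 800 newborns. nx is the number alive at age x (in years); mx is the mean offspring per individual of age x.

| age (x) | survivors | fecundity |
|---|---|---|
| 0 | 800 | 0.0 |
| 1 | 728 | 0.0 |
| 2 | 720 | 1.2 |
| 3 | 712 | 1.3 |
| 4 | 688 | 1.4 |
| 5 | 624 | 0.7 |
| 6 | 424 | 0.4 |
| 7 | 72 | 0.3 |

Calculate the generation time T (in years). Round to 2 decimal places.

3.46

lx = nx/n0 = nx/800: 1, 0.91, 0.9, 0.89, 0.86, 0.78, 0.53, 0.09
lx·mx: 0, 0, 1.08, 1.157, 1.204, 0.546, 0.212, 0.027 → R0 = 4.226
x·lx·mx: 0, 0, 2.16, 3.471, 4.816, 2.73, 1.272, 0.189 → Σ = 14.638
T = 14.638 / 4.226 = 3.463796… → 3.46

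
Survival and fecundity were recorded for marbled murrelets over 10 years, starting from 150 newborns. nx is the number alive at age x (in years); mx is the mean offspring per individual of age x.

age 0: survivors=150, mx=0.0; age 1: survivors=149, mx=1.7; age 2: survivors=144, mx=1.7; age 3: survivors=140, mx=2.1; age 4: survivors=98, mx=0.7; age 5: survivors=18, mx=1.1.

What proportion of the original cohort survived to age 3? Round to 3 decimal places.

0.933

l_3 = n_3/n_0 = 140/150 = 0.933333… → 0.933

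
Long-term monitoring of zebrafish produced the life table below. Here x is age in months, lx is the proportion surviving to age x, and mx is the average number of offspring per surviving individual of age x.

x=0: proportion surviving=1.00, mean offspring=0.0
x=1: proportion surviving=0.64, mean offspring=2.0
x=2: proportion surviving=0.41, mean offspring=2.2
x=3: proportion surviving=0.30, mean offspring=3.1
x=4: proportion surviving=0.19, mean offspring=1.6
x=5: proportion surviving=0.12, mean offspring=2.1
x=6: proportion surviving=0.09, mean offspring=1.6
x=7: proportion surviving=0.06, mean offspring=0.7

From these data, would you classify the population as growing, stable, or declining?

growing

R0 = Σ lx·mx = 0 + 1.28 + 0.902 + 0.93 + 0.304 + 0.252 + 0.144 + 0.042 = 3.854
R0 > 1, so the population is growing.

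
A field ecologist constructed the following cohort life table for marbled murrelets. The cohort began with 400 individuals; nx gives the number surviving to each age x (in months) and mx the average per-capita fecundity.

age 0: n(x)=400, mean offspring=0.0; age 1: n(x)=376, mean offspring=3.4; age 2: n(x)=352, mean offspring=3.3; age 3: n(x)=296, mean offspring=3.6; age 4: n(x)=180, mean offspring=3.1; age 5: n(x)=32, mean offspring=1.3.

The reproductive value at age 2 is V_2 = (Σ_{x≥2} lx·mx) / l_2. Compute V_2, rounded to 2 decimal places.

lx = nx/n0 = nx/400: 1, 0.94, 0.88, 0.74, 0.45, 0.08
lx·mx for x ≥ 2: 2.904, 2.664, 1.395, 0.104 → sum = 7.067
V_2 = 7.067 / l_2 = 7.067 / 0.88 = 8.030682… → 8.03

8.03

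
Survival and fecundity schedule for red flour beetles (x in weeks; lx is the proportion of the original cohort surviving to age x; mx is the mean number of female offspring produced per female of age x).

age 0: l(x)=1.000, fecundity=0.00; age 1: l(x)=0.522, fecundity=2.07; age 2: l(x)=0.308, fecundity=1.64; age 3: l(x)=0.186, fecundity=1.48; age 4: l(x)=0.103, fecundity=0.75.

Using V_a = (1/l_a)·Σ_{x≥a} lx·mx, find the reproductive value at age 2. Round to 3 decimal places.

2.785

lx·mx for x ≥ 2: 0.50512, 0.27528, 0.07725 → sum = 0.85765
V_2 = 0.85765 / l_2 = 0.85765 / 0.308 = 2.784578… → 2.785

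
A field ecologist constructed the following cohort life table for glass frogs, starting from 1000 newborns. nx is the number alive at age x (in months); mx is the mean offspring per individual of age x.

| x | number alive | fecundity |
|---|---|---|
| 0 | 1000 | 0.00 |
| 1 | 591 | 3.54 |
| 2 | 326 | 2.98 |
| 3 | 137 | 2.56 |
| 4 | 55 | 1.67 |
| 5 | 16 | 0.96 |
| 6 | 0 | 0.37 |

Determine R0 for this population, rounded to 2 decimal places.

lx = nx/n0 = nx/1000: 1, 0.591, 0.326, 0.137, 0.055, 0.016, 0
lx·mx by age: 0, 2.09214, 0.97148, 0.35072, 0.09185, 0.01536, 0
R0 = Σ lx·mx = 3.52155 → 3.52

3.52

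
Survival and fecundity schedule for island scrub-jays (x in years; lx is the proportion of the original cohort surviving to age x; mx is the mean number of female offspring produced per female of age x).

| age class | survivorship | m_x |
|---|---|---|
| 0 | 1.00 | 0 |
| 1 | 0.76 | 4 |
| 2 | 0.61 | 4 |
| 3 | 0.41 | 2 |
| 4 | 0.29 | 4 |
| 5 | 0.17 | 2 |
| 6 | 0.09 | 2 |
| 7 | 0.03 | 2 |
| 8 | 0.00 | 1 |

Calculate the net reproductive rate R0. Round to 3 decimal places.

lx·mx by age: 0, 3.04, 2.44, 0.82, 1.16, 0.34, 0.18, 0.06, 0
R0 = Σ lx·mx = 8.04 → 8.040

8.040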